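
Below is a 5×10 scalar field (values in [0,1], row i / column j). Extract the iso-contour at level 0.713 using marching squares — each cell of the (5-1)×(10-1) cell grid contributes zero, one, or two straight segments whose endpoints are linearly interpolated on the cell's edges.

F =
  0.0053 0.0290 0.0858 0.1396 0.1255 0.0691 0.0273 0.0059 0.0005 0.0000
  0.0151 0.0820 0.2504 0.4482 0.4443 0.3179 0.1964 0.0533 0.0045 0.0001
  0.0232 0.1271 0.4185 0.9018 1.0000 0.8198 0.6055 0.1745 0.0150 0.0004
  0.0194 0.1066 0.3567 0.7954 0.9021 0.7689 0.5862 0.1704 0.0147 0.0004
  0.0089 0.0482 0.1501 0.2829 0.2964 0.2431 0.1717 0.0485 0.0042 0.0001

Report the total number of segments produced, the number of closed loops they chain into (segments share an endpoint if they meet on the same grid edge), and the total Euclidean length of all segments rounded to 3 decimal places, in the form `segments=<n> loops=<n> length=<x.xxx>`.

segments=10 loops=1 length=7.805

cell (1,2): code 0100 → (1.584,3.000)–(2.000,2.609)
cell (1,3): code 1100 → (1.484,4.000)–(1.584,3.000)
cell (1,4): code 1100 → (1.787,5.000)–(1.484,4.000)
cell (1,5): code 1000 → (2.000,5.498)–(1.787,5.000)
cell (2,2): code 0110 → (2.000,2.609)–(3.000,2.812)
cell (2,5): code 1001 → (3.000,5.306)–(2.000,5.498)
cell (3,2): code 0010 → (3.000,2.812)–(3.161,3.000)
cell (3,3): code 0011 → (3.161,3.000)–(3.312,4.000)
cell (3,4): code 0011 → (3.312,4.000)–(3.106,5.000)
cell (3,5): code 0001 → (3.106,5.000)–(3.000,5.306)
total: 10 segments, chained into 1 closed loop(s), length Σ = 7.805060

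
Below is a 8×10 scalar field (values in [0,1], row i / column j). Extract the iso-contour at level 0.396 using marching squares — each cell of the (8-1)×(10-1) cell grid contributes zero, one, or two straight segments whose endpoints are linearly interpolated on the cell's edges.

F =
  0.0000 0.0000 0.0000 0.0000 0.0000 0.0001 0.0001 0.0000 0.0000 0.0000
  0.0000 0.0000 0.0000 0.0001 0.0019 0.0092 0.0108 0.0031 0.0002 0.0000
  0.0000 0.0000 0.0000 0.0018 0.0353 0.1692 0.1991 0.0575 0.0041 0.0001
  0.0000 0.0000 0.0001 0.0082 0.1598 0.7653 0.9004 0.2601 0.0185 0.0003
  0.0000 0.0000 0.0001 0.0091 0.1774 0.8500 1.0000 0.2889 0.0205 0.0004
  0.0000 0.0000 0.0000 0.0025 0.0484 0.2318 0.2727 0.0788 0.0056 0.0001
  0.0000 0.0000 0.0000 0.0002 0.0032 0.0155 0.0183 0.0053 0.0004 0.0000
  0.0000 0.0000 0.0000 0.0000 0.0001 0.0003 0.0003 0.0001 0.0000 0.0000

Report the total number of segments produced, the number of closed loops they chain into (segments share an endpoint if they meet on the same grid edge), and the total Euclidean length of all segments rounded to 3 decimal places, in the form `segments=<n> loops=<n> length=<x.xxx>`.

segments=8 loops=1 length=8.135

cell (2,4): code 0100 → (2.380,5.000)–(3.000,4.390)
cell (2,5): code 1100 → (2.281,6.000)–(2.380,5.000)
cell (2,6): code 1000 → (3.000,6.788)–(2.281,6.000)
cell (3,4): code 0110 → (3.000,4.390)–(4.000,4.325)
cell (3,6): code 1001 → (4.000,6.849)–(3.000,6.788)
cell (4,4): code 0010 → (4.000,4.325)–(4.734,5.000)
cell (4,5): code 0011 → (4.734,5.000)–(4.830,6.000)
cell (4,6): code 0001 → (4.830,6.000)–(4.000,6.849)
total: 8 segments, chained into 1 closed loop(s), length Σ = 8.135033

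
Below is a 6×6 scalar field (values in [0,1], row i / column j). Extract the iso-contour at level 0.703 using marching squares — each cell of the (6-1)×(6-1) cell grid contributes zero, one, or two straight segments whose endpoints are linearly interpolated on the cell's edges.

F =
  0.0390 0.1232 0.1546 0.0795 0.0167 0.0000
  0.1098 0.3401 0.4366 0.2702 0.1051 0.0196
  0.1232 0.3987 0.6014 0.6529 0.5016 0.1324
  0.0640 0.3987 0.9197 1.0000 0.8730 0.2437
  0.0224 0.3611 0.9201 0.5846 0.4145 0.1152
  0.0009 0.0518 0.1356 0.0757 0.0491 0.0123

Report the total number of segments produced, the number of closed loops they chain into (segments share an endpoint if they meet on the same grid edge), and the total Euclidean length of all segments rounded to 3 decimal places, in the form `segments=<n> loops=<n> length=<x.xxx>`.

segments=10 loops=1 length=7.572

cell (2,1): code 0100 → (2.319,2.000)–(3.000,1.584)
cell (2,2): code 1100 → (2.144,3.000)–(2.319,2.000)
cell (2,3): code 1100 → (2.542,4.000)–(2.144,3.000)
cell (2,4): code 1000 → (3.000,4.270)–(2.542,4.000)
cell (3,1): code 0110 → (3.000,1.584)–(4.000,1.612)
cell (3,2): code 1011 → (4.000,2.647)–(3.715,3.000)
cell (3,3): code 0011 → (3.715,3.000)–(3.371,4.000)
cell (3,4): code 0001 → (3.371,4.000)–(3.000,4.270)
cell (4,1): code 0010 → (4.000,1.612)–(4.277,2.000)
cell (4,2): code 0001 → (4.277,2.000)–(4.000,2.647)
total: 10 segments, chained into 1 closed loop(s), length Σ = 7.571750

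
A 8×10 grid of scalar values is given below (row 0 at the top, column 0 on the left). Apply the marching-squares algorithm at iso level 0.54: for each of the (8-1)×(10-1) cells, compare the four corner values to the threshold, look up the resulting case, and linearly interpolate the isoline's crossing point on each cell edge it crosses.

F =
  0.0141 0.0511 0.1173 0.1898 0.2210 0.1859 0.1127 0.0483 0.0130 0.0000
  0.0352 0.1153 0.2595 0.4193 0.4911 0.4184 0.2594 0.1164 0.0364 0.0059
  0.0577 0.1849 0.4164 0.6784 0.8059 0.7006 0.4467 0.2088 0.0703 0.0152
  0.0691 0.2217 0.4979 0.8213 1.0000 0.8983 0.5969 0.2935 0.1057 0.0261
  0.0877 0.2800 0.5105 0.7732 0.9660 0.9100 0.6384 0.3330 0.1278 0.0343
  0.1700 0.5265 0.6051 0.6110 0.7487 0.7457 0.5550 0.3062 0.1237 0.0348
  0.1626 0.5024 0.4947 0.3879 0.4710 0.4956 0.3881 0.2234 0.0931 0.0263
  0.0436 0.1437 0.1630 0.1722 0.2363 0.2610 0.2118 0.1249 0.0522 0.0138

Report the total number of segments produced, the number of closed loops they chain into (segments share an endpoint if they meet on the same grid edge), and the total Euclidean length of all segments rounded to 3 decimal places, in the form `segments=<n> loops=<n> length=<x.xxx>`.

segments=18 loops=1 length=15.832

cell (1,2): code 0100 → (1.466,3.000)–(2.000,2.472)
cell (1,3): code 1100 → (1.155,4.000)–(1.466,3.000)
cell (1,4): code 1100 → (1.431,5.000)–(1.155,4.000)
cell (1,5): code 1000 → (2.000,5.633)–(1.431,5.000)
cell (2,2): code 0110 → (2.000,2.472)–(3.000,2.130)
cell (2,5): code 1101 → (2.621,6.000)–(2.000,5.633)
cell (2,6): code 1000 → (3.000,6.188)–(2.621,6.000)
cell (3,2): code 0110 → (3.000,2.130)–(4.000,2.112)
cell (3,6): code 1001 → (4.000,6.322)–(3.000,6.188)
cell (4,1): code 0100 → (4.312,2.000)–(5.000,1.172)
cell (4,2): code 1110 → (4.000,2.112)–(4.312,2.000)
cell (4,6): code 1001 → (5.000,6.060)–(4.000,6.322)
cell (5,1): code 0010 → (5.000,1.172)–(5.590,2.000)
cell (5,2): code 0011 → (5.590,2.000)–(5.318,3.000)
cell (5,3): code 0011 → (5.318,3.000)–(5.752,4.000)
cell (5,4): code 0011 → (5.752,4.000)–(5.822,5.000)
cell (5,5): code 0011 → (5.822,5.000)–(5.090,6.000)
cell (5,6): code 0001 → (5.090,6.000)–(5.000,6.060)
total: 18 segments, chained into 1 closed loop(s), length Σ = 15.831926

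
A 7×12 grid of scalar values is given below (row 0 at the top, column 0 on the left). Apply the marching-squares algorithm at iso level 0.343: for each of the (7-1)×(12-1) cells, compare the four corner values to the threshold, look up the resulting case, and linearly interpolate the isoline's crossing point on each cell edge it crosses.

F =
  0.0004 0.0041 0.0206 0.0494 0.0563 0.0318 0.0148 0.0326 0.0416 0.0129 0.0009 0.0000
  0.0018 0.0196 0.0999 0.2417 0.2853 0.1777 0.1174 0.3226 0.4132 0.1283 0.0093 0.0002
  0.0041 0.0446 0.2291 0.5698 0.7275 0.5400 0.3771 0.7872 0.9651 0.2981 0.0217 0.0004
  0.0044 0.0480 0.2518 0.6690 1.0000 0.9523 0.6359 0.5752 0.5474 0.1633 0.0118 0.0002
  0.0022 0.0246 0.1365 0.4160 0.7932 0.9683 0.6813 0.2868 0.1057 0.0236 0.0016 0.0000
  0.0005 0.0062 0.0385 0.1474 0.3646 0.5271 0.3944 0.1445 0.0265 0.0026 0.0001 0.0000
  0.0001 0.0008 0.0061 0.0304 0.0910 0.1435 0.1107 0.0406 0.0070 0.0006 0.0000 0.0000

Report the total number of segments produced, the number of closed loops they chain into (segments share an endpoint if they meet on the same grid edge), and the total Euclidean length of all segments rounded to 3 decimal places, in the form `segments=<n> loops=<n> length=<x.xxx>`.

segments=22 loops=1 length=18.421

cell (0,7): code 0100 → (0.811,8.000)–(1.000,7.225)
cell (0,8): code 1000 → (1.000,8.246)–(0.811,8.000)
cell (1,2): code 0100 → (1.309,3.000)–(2.000,2.334)
cell (1,3): code 1100 → (1.130,4.000)–(1.309,3.000)
cell (1,4): code 1100 → (1.456,5.000)–(1.130,4.000)
cell (1,5): code 1100 → (1.869,6.000)–(1.456,5.000)
cell (1,6): code 1100 → (1.044,7.000)–(1.869,6.000)
cell (1,7): code 1110 → (1.000,7.225)–(1.044,7.000)
cell (1,8): code 1001 → (2.000,8.933)–(1.000,8.246)
cell (2,2): code 0110 → (2.000,2.334)–(3.000,2.219)
cell (2,8): code 1001 → (3.000,8.532)–(2.000,8.933)
cell (3,2): code 0110 → (3.000,2.219)–(4.000,2.739)
cell (3,6): code 1011 → (4.000,6.858)–(3.805,7.000)
cell (3,7): code 0011 → (3.805,7.000)–(3.463,8.000)
cell (3,8): code 0001 → (3.463,8.000)–(3.000,8.532)
cell (4,2): code 0010 → (4.000,2.739)–(4.272,3.000)
cell (4,3): code 0111 → (4.272,3.000)–(5.000,3.901)
cell (4,6): code 1001 → (5.000,6.206)–(4.000,6.858)
cell (5,3): code 0010 → (5.000,3.901)–(5.079,4.000)
cell (5,4): code 0011 → (5.079,4.000)–(5.480,5.000)
cell (5,5): code 0011 → (5.480,5.000)–(5.181,6.000)
cell (5,6): code 0001 → (5.181,6.000)–(5.000,6.206)
total: 22 segments, chained into 1 closed loop(s), length Σ = 18.421034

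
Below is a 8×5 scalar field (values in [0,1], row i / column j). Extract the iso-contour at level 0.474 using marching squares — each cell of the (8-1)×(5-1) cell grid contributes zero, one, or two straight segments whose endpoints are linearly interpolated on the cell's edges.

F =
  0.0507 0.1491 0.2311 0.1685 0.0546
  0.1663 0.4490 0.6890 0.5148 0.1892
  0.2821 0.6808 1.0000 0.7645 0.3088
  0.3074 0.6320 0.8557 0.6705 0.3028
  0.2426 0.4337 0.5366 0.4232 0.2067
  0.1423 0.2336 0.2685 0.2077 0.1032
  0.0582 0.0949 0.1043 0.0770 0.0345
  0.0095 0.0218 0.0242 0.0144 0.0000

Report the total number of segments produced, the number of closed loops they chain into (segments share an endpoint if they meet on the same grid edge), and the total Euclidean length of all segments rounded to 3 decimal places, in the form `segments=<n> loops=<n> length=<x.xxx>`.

segments=14 loops=1 length=10.631

cell (0,1): code 0100 → (0.530,2.000)–(1.000,1.104)
cell (0,2): code 1100 → (0.882,3.000)–(0.530,2.000)
cell (0,3): code 1000 → (1.000,3.125)–(0.882,3.000)
cell (1,0): code 0100 → (1.108,1.000)–(2.000,0.481)
cell (1,1): code 1110 → (1.000,1.104)–(1.108,1.000)
cell (1,3): code 1001 → (2.000,3.637)–(1.000,3.125)
cell (2,0): code 0110 → (2.000,0.481)–(3.000,0.513)
cell (2,3): code 1001 → (3.000,3.534)–(2.000,3.637)
cell (3,0): code 0010 → (3.000,0.513)–(3.797,1.000)
cell (3,1): code 0111 → (3.797,1.000)–(4.000,1.392)
cell (3,2): code 1011 → (4.000,2.552)–(3.795,3.000)
cell (3,3): code 0001 → (3.795,3.000)–(3.000,3.534)
cell (4,1): code 0010 → (4.000,1.392)–(4.233,2.000)
cell (4,2): code 0001 → (4.233,2.000)–(4.000,2.552)
total: 14 segments, chained into 1 closed loop(s), length Σ = 10.631047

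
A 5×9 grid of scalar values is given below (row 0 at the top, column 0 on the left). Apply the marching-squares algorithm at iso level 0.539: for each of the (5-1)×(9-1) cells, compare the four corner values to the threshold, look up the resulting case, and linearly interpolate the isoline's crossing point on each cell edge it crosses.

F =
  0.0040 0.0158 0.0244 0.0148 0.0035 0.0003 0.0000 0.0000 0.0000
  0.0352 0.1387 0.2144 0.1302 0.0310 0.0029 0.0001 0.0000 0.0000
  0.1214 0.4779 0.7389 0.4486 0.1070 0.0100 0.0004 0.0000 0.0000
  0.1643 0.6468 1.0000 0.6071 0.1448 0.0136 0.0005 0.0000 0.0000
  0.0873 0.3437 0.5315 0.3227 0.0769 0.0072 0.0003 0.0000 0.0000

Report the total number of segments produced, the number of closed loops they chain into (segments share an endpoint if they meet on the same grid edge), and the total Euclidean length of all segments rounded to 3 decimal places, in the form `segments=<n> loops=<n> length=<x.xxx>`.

cell (1,1): code 0100 → (1.619,2.000)–(2.000,1.234)
cell (1,2): code 1000 → (2.000,2.689)–(1.619,2.000)
cell (2,0): code 0100 → (2.362,1.000)–(3.000,0.777)
cell (2,1): code 1110 → (2.000,1.234)–(2.362,1.000)
cell (2,2): code 1101 → (2.570,3.000)–(2.000,2.689)
cell (2,3): code 1000 → (3.000,3.147)–(2.570,3.000)
cell (3,0): code 0010 → (3.000,0.777)–(3.356,1.000)
cell (3,1): code 0011 → (3.356,1.000)–(3.984,2.000)
cell (3,2): code 0011 → (3.984,2.000)–(3.239,3.000)
cell (3,3): code 0001 → (3.239,3.000)–(3.000,3.147)
total: 10 segments, chained into 1 closed loop(s), length Σ = 6.982555

segments=10 loops=1 length=6.983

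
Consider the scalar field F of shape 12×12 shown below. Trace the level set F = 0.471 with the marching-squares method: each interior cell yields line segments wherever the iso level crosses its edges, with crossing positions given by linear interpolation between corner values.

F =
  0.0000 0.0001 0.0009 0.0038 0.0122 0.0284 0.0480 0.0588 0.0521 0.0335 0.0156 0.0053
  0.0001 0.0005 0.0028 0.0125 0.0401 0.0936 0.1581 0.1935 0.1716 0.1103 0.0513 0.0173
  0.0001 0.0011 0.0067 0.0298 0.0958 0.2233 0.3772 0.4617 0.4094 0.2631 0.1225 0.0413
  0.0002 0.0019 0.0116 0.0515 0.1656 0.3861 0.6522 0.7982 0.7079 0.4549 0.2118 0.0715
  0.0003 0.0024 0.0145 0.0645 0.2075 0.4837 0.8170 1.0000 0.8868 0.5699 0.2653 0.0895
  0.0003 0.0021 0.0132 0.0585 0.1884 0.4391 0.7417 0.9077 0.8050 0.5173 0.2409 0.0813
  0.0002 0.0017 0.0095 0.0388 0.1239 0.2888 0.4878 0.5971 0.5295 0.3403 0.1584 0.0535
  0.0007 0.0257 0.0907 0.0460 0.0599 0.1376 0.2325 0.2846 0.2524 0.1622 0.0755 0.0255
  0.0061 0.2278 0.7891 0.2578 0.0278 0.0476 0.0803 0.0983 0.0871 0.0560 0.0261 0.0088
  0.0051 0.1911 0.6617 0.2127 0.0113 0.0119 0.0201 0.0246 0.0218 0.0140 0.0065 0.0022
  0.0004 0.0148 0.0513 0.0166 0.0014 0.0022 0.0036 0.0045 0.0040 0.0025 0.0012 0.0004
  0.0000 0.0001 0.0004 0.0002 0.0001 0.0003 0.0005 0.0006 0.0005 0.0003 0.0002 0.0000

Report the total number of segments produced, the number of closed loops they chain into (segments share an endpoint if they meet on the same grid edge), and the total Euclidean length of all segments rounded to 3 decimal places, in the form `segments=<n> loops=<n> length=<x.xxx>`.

segments=24 loops=2 length=18.110

cell (2,5): code 0100 → (2.341,6.000)–(3.000,5.319)
cell (2,6): code 1100 → (2.028,7.000)–(2.341,6.000)
cell (2,7): code 1100 → (2.206,8.000)–(2.028,7.000)
cell (2,8): code 1000 → (3.000,8.936)–(2.206,8.000)
cell (3,4): code 0100 → (3.870,5.000)–(4.000,4.954)
cell (3,5): code 1110 → (3.000,5.319)–(3.870,5.000)
cell (3,8): code 1101 → (3.140,9.000)–(3.000,8.936)
cell (3,9): code 1000 → (4.000,9.325)–(3.140,9.000)
cell (4,4): code 0010 → (4.000,4.954)–(4.285,5.000)
cell (4,5): code 0111 → (4.285,5.000)–(5.000,5.105)
cell (4,9): code 1001 → (5.000,9.168)–(4.000,9.325)
cell (5,5): code 0110 → (5.000,5.105)–(6.000,5.916)
cell (5,8): code 1011 → (6.000,8.309)–(5.262,9.000)
cell (5,9): code 0001 → (5.262,9.000)–(5.000,9.168)
cell (6,5): code 0010 → (6.000,5.916)–(6.066,6.000)
cell (6,6): code 0011 → (6.066,6.000)–(6.404,7.000)
cell (6,7): code 0011 → (6.404,7.000)–(6.211,8.000)
cell (6,8): code 0001 → (6.211,8.000)–(6.000,8.309)
cell (7,1): code 0100 → (7.545,2.000)–(8.000,1.433)
cell (7,2): code 1000 → (8.000,2.599)–(7.545,2.000)
cell (8,1): code 0110 → (8.000,1.433)–(9.000,1.595)
cell (8,2): code 1001 → (9.000,2.425)–(8.000,2.599)
cell (9,1): code 0010 → (9.000,1.595)–(9.312,2.000)
cell (9,2): code 0001 → (9.312,2.000)–(9.000,2.425)
total: 24 segments, chained into 2 closed loop(s), length Σ = 18.110402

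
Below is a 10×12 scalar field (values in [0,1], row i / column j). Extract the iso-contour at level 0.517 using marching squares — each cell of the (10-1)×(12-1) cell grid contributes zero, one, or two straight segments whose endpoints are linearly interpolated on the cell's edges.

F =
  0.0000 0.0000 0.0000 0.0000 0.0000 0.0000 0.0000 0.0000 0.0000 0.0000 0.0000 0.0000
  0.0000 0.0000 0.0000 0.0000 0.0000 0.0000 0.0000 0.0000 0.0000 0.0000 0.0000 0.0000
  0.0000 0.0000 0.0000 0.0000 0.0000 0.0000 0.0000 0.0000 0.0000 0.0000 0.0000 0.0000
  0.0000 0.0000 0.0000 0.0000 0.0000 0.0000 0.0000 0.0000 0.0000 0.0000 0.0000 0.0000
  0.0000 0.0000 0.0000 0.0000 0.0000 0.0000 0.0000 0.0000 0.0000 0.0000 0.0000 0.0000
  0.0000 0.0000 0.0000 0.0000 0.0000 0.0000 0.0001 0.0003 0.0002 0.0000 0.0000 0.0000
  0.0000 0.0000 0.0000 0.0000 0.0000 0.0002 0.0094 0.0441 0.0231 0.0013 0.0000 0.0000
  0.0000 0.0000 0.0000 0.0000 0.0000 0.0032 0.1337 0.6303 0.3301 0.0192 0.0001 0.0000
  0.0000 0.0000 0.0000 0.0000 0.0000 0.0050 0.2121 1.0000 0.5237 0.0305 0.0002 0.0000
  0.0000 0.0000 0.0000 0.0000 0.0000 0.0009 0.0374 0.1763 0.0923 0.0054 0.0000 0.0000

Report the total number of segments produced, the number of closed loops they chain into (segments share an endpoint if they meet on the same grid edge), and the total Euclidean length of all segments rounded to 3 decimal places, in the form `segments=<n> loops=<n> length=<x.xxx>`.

cell (6,6): code 0100 → (6.807,7.000)–(7.000,6.772)
cell (6,7): code 1000 → (7.000,7.377)–(6.807,7.000)
cell (7,6): code 0110 → (7.000,6.772)–(8.000,6.387)
cell (7,7): code 1101 → (7.965,8.000)–(7.000,7.377)
cell (7,8): code 1000 → (8.000,8.014)–(7.965,8.000)
cell (8,6): code 0010 → (8.000,6.387)–(8.586,7.000)
cell (8,7): code 0011 → (8.586,7.000)–(8.016,8.000)
cell (8,8): code 0001 → (8.016,8.000)–(8.000,8.014)
total: 8 segments, chained into 1 closed loop(s), length Σ = 5.000872

segments=8 loops=1 length=5.001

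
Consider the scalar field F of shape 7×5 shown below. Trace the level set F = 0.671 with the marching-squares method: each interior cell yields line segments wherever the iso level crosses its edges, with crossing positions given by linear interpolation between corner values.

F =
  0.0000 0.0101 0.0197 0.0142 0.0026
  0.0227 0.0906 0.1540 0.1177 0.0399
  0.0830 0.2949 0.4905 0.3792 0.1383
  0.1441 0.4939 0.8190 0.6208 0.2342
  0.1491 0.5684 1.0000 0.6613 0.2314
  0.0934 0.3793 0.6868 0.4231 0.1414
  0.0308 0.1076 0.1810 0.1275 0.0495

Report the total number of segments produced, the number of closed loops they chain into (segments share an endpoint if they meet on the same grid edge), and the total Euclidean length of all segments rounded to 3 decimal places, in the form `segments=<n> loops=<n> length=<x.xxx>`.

cell (2,1): code 0100 → (2.549,2.000)–(3.000,1.545)
cell (2,2): code 1000 → (3.000,2.747)–(2.549,2.000)
cell (3,1): code 0110 → (3.000,1.545)–(4.000,1.238)
cell (3,2): code 1001 → (4.000,2.971)–(3.000,2.747)
cell (4,1): code 0110 → (4.000,1.238)–(5.000,1.949)
cell (4,2): code 1001 → (5.000,2.060)–(4.000,2.971)
cell (5,1): code 0010 → (5.000,1.949)–(5.031,2.000)
cell (5,2): code 0001 → (5.031,2.000)–(5.000,2.060)
total: 8 segments, chained into 1 closed loop(s), length Σ = 6.291278

segments=8 loops=1 length=6.291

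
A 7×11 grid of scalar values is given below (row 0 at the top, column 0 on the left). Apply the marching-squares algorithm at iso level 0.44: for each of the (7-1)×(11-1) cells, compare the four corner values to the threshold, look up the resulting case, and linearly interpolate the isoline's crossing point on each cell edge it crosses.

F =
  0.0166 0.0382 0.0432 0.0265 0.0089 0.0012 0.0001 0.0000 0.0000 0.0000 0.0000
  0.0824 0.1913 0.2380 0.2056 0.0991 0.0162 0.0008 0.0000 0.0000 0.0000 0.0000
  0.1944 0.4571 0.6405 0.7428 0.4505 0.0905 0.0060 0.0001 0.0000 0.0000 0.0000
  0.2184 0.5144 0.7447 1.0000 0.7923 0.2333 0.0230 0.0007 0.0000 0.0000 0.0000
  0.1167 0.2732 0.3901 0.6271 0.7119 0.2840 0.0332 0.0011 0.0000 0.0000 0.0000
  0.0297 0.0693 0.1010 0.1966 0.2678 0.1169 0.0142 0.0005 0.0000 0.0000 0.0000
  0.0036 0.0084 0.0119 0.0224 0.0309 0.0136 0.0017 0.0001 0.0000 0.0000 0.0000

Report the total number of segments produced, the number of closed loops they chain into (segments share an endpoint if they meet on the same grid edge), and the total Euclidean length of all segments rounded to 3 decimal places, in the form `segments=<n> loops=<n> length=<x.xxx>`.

segments=14 loops=1 length=11.135

cell (1,0): code 0100 → (1.936,1.000)–(2.000,0.935)
cell (1,1): code 1100 → (1.502,2.000)–(1.936,1.000)
cell (1,2): code 1100 → (1.436,3.000)–(1.502,2.000)
cell (1,3): code 1100 → (1.970,4.000)–(1.436,3.000)
cell (1,4): code 1000 → (2.000,4.029)–(1.970,4.000)
cell (2,0): code 0110 → (2.000,0.935)–(3.000,0.749)
cell (2,4): code 1001 → (3.000,4.630)–(2.000,4.029)
cell (3,0): code 0010 → (3.000,0.749)–(3.308,1.000)
cell (3,1): code 0011 → (3.308,1.000)–(3.859,2.000)
cell (3,2): code 0111 → (3.859,2.000)–(4.000,2.211)
cell (3,4): code 1001 → (4.000,4.635)–(3.000,4.630)
cell (4,2): code 0010 → (4.000,2.211)–(4.435,3.000)
cell (4,3): code 0011 → (4.435,3.000)–(4.612,4.000)
cell (4,4): code 0001 → (4.612,4.000)–(4.000,4.635)
total: 14 segments, chained into 1 closed loop(s), length Σ = 11.134993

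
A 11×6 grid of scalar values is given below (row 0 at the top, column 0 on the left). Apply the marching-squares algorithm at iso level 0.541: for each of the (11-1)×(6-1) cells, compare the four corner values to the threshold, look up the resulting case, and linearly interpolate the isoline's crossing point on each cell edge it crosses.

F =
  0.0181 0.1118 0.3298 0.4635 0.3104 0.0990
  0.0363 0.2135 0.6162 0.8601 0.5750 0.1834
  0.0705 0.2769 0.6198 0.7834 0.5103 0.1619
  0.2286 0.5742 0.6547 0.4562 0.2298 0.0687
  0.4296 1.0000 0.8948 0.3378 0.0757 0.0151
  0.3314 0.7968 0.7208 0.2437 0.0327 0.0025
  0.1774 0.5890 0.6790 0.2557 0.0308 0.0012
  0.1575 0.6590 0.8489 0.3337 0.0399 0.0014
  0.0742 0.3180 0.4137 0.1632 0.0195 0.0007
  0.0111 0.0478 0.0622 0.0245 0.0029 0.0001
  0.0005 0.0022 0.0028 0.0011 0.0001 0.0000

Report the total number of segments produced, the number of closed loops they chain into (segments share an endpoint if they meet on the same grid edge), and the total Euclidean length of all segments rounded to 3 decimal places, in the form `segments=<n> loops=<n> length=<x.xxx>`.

segments=22 loops=1 length=18.656

cell (0,1): code 0100 → (0.737,2.000)–(1.000,1.813)
cell (0,2): code 1100 → (0.195,3.000)–(0.737,2.000)
cell (0,3): code 1100 → (0.872,4.000)–(0.195,3.000)
cell (0,4): code 1000 → (1.000,4.087)–(0.872,4.000)
cell (1,1): code 0110 → (1.000,1.813)–(2.000,1.770)
cell (1,3): code 1011 → (2.000,3.888)–(1.526,4.000)
cell (1,4): code 0001 → (1.526,4.000)–(1.000,4.087)
cell (2,0): code 0100 → (2.888,1.000)–(3.000,0.904)
cell (2,1): code 1110 → (2.000,1.770)–(2.888,1.000)
cell (2,2): code 1011 → (3.000,2.573)–(2.741,3.000)
cell (2,3): code 0001 → (2.741,3.000)–(2.000,3.888)
cell (3,0): code 0110 → (3.000,0.904)–(4.000,0.195)
cell (3,2): code 1001 → (4.000,2.635)–(3.000,2.573)
cell (4,0): code 0110 → (4.000,0.195)–(5.000,0.450)
cell (4,2): code 1001 → (5.000,2.377)–(4.000,2.635)
cell (5,0): code 0110 → (5.000,0.450)–(6.000,0.883)
cell (5,2): code 1001 → (6.000,2.326)–(5.000,2.377)
cell (6,0): code 0110 → (6.000,0.883)–(7.000,0.765)
cell (6,2): code 1001 → (7.000,2.598)–(6.000,2.326)
cell (7,0): code 0010 → (7.000,0.765)–(7.346,1.000)
cell (7,1): code 0011 → (7.346,1.000)–(7.707,2.000)
cell (7,2): code 0001 → (7.707,2.000)–(7.000,2.598)
total: 22 segments, chained into 1 closed loop(s), length Σ = 18.656439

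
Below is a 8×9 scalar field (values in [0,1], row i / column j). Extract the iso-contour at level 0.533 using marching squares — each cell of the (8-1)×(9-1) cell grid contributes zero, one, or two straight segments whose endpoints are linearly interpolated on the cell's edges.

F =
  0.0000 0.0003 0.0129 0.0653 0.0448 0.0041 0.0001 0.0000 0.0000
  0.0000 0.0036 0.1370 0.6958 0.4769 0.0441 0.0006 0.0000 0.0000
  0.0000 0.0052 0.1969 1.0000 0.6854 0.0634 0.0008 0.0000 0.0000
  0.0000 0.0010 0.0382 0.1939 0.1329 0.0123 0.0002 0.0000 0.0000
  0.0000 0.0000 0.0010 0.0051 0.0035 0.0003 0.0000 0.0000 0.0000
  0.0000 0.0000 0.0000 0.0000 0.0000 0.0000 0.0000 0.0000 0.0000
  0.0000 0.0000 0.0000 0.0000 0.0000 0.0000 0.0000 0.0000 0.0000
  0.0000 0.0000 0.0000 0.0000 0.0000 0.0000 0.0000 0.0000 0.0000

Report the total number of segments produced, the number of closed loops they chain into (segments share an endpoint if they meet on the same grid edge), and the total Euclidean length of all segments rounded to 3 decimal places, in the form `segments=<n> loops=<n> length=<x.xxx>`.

segments=8 loops=1 length=5.595

cell (0,2): code 0100 → (0.742,3.000)–(1.000,2.709)
cell (0,3): code 1000 → (1.000,3.744)–(0.742,3.000)
cell (1,2): code 0110 → (1.000,2.709)–(2.000,2.419)
cell (1,3): code 1101 → (1.269,4.000)–(1.000,3.744)
cell (1,4): code 1000 → (2.000,4.245)–(1.269,4.000)
cell (2,2): code 0010 → (2.000,2.419)–(2.579,3.000)
cell (2,3): code 0011 → (2.579,3.000)–(2.276,4.000)
cell (2,4): code 0001 → (2.276,4.000)–(2.000,4.245)
total: 8 segments, chained into 1 closed loop(s), length Σ = 5.595114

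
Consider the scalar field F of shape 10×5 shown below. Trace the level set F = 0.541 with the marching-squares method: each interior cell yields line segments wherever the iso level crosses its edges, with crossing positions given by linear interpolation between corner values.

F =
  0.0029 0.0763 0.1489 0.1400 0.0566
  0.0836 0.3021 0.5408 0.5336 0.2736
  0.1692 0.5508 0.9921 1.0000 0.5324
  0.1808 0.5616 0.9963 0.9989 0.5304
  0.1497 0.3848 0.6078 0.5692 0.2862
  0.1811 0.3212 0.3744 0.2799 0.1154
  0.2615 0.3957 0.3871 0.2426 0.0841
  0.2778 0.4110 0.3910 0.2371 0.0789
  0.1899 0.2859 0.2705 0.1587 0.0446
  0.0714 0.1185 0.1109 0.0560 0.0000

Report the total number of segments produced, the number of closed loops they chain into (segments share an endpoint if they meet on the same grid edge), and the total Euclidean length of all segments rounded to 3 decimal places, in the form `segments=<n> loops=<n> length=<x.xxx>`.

cell (1,0): code 0100 → (1.961,1.000)–(2.000,0.974)
cell (1,1): code 1100 → (1.000,2.000)–(1.961,1.000)
cell (1,2): code 1100 → (1.016,3.000)–(1.000,2.000)
cell (1,3): code 1000 → (2.000,3.982)–(1.016,3.000)
cell (2,0): code 0110 → (2.000,0.974)–(3.000,0.946)
cell (2,3): code 1001 → (3.000,3.977)–(2.000,3.982)
cell (3,0): code 0010 → (3.000,0.946)–(3.117,1.000)
cell (3,1): code 0111 → (3.117,1.000)–(4.000,1.700)
cell (3,3): code 1001 → (4.000,3.100)–(3.000,3.977)
cell (4,1): code 0010 → (4.000,1.700)–(4.286,2.000)
cell (4,2): code 0011 → (4.286,2.000)–(4.097,3.000)
cell (4,3): code 0001 → (4.097,3.000)–(4.000,3.100)
total: 12 segments, chained into 1 closed loop(s), length Σ = 9.981719

segments=12 loops=1 length=9.982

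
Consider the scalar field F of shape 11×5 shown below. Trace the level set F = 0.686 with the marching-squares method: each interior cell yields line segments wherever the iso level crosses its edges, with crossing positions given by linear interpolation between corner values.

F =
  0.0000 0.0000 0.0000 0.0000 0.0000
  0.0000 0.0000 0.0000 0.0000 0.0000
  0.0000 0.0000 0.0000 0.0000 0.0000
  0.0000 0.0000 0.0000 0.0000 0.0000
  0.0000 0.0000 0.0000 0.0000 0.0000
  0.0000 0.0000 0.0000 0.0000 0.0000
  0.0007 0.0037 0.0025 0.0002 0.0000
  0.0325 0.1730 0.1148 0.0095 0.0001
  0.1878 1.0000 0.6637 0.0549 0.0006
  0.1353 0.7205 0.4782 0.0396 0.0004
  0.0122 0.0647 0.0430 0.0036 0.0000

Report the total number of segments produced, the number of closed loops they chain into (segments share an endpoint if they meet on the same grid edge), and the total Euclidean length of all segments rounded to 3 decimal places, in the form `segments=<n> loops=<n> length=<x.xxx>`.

cell (7,0): code 0100 → (7.620,1.000)–(8.000,0.613)
cell (7,1): code 1000 → (8.000,1.934)–(7.620,1.000)
cell (8,0): code 0110 → (8.000,0.613)–(9.000,0.941)
cell (8,1): code 1001 → (9.000,1.142)–(8.000,1.934)
cell (9,0): code 0010 → (9.000,0.941)–(9.053,1.000)
cell (9,1): code 0001 → (9.053,1.000)–(9.000,1.142)
total: 6 segments, chained into 1 closed loop(s), length Σ = 4.108136

segments=6 loops=1 length=4.108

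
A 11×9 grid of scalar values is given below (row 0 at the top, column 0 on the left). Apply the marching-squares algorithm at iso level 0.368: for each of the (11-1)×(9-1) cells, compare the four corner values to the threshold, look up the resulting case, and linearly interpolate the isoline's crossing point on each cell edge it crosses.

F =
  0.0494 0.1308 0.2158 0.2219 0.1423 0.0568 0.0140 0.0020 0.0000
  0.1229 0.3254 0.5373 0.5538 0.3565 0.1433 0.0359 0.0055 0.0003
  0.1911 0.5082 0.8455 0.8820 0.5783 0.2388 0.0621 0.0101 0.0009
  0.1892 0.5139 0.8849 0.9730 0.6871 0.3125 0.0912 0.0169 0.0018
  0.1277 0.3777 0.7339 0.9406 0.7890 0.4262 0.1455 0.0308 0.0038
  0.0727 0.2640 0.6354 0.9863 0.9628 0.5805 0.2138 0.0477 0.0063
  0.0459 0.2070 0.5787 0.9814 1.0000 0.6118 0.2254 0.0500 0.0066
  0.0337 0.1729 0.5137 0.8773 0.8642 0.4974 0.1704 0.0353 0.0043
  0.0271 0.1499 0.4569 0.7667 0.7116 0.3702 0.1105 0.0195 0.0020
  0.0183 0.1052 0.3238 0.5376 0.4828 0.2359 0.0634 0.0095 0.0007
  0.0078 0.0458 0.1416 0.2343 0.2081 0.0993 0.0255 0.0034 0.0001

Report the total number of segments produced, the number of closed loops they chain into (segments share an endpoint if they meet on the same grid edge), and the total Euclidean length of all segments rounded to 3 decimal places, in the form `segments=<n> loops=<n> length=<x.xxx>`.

segments=28 loops=1 length=22.739

cell (0,1): code 0100 → (0.473,2.000)–(1.000,1.201)
cell (0,2): code 1100 → (0.440,3.000)–(0.473,2.000)
cell (0,3): code 1000 → (1.000,3.942)–(0.440,3.000)
cell (1,0): code 0100 → (1.233,1.000)–(2.000,0.558)
cell (1,1): code 1110 → (1.000,1.201)–(1.233,1.000)
cell (1,3): code 1101 → (1.052,4.000)–(1.000,3.942)
cell (1,4): code 1000 → (2.000,4.619)–(1.052,4.000)
cell (2,0): code 0110 → (2.000,0.558)–(3.000,0.551)
cell (2,4): code 1001 → (3.000,4.852)–(2.000,4.619)
cell (3,0): code 0110 → (3.000,0.551)–(4.000,0.961)
cell (3,4): code 1101 → (3.488,5.000)–(3.000,4.852)
cell (3,5): code 1000 → (4.000,5.207)–(3.488,5.000)
cell (4,0): code 0010 → (4.000,0.961)–(4.085,1.000)
cell (4,1): code 0111 → (4.085,1.000)–(5.000,1.280)
cell (4,5): code 1001 → (5.000,5.579)–(4.000,5.207)
cell (5,1): code 0110 → (5.000,1.280)–(6.000,1.433)
cell (5,5): code 1001 → (6.000,5.631)–(5.000,5.579)
cell (6,1): code 0110 → (6.000,1.433)–(7.000,1.572)
cell (6,5): code 1001 → (7.000,5.396)–(6.000,5.631)
cell (7,1): code 0110 → (7.000,1.572)–(8.000,1.710)
cell (7,5): code 1001 → (8.000,5.008)–(7.000,5.396)
cell (8,1): code 0010 → (8.000,1.710)–(8.668,2.000)
cell (8,2): code 0111 → (8.668,2.000)–(9.000,2.207)
cell (8,4): code 1011 → (9.000,4.465)–(8.016,5.000)
cell (8,5): code 0001 → (8.016,5.000)–(8.000,5.008)
cell (9,2): code 0010 → (9.000,2.207)–(9.559,3.000)
cell (9,3): code 0011 → (9.559,3.000)–(9.418,4.000)
cell (9,4): code 0001 → (9.418,4.000)–(9.000,4.465)
total: 28 segments, chained into 1 closed loop(s), length Σ = 22.738708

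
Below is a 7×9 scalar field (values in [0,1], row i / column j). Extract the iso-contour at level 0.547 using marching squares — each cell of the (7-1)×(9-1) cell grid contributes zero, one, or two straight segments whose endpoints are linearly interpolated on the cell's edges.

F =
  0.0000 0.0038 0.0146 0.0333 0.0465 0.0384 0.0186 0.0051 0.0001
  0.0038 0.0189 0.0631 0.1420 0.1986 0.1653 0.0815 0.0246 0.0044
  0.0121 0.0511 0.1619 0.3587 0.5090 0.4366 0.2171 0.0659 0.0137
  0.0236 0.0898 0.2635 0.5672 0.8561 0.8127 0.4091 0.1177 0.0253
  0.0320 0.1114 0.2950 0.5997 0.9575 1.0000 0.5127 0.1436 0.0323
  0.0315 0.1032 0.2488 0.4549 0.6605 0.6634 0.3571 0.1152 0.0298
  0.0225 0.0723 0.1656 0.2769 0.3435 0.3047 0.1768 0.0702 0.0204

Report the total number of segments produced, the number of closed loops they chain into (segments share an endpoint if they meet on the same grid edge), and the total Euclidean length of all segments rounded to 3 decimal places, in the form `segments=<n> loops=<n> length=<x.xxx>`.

segments=12 loops=1 length=9.899

cell (2,2): code 0100 → (2.903,3.000)–(3.000,2.933)
cell (2,3): code 1100 → (2.109,4.000)–(2.903,3.000)
cell (2,4): code 1100 → (2.294,5.000)–(2.109,4.000)
cell (2,5): code 1000 → (3.000,5.658)–(2.294,5.000)
cell (3,2): code 0110 → (3.000,2.933)–(4.000,2.827)
cell (3,5): code 1001 → (4.000,5.930)–(3.000,5.658)
cell (4,2): code 0010 → (4.000,2.827)–(4.364,3.000)
cell (4,3): code 0111 → (4.364,3.000)–(5.000,3.448)
cell (4,5): code 1001 → (5.000,5.380)–(4.000,5.930)
cell (5,3): code 0010 → (5.000,3.448)–(5.358,4.000)
cell (5,4): code 0011 → (5.358,4.000)–(5.325,5.000)
cell (5,5): code 0001 → (5.325,5.000)–(5.000,5.380)
total: 12 segments, chained into 1 closed loop(s), length Σ = 9.898681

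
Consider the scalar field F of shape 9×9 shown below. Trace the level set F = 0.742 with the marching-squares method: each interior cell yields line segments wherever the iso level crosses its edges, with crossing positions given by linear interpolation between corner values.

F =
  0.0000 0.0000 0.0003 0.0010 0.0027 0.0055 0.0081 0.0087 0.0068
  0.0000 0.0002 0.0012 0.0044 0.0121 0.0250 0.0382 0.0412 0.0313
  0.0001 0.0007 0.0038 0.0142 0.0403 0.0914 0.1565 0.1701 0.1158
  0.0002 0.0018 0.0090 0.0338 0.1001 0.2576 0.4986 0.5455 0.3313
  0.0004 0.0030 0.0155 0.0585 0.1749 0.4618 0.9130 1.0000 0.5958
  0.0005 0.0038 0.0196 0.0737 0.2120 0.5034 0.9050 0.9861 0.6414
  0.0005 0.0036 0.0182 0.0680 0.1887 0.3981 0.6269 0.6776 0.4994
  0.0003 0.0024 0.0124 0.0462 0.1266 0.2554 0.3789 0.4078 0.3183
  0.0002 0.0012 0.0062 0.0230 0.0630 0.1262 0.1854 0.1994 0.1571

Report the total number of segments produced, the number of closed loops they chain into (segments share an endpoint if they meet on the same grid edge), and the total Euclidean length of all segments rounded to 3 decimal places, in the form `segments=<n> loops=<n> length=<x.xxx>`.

segments=8 loops=1 length=7.225

cell (3,5): code 0100 → (3.587,6.000)–(4.000,5.621)
cell (3,6): code 1100 → (3.432,7.000)–(3.587,6.000)
cell (3,7): code 1000 → (4.000,7.638)–(3.432,7.000)
cell (4,5): code 0110 → (4.000,5.621)–(5.000,5.594)
cell (4,7): code 1001 → (5.000,7.708)–(4.000,7.638)
cell (5,5): code 0010 → (5.000,5.594)–(5.586,6.000)
cell (5,6): code 0011 → (5.586,6.000)–(5.791,7.000)
cell (5,7): code 0001 → (5.791,7.000)–(5.000,7.708)
total: 8 segments, chained into 1 closed loop(s), length Σ = 7.224834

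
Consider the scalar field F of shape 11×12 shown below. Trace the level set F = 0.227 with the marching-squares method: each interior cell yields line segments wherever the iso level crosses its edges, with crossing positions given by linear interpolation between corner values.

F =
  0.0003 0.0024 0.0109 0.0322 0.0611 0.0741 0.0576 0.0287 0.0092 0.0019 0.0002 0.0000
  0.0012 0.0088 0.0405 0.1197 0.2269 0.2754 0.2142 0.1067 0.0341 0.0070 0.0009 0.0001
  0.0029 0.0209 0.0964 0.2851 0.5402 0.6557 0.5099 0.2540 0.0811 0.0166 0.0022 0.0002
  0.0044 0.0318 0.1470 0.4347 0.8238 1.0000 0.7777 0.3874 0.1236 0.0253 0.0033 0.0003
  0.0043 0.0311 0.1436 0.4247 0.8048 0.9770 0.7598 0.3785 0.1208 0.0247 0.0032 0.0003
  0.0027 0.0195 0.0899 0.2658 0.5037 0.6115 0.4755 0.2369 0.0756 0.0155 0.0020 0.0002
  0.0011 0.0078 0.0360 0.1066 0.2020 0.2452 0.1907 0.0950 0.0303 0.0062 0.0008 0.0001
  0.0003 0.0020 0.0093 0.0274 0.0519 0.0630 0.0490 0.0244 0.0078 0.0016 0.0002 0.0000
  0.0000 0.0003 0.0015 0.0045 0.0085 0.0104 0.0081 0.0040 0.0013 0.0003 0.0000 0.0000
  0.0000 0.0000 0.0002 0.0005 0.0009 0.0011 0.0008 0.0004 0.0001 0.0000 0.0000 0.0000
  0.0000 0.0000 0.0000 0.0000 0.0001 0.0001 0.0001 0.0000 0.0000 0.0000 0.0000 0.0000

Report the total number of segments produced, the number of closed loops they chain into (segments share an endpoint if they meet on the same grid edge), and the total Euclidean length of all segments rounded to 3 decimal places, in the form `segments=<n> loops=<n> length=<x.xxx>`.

cell (0,4): code 0100 → (0.760,5.000)–(1.000,4.002)
cell (0,5): code 1000 → (1.000,5.791)–(0.760,5.000)
cell (1,2): code 0100 → (1.649,3.000)–(2.000,2.692)
cell (1,3): code 1100 → (1.000,4.000)–(1.649,3.000)
cell (1,4): code 1110 → (1.000,4.002)–(1.000,4.000)
cell (1,5): code 1101 → (1.043,6.000)–(1.000,5.791)
cell (1,6): code 1100 → (1.817,7.000)–(1.043,6.000)
cell (1,7): code 1000 → (2.000,7.156)–(1.817,7.000)
cell (2,2): code 0110 → (2.000,2.692)–(3.000,2.278)
cell (2,7): code 1001 → (3.000,7.608)–(2.000,7.156)
cell (3,2): code 0110 → (3.000,2.278)–(4.000,2.297)
cell (3,7): code 1001 → (4.000,7.588)–(3.000,7.608)
cell (4,2): code 0110 → (4.000,2.297)–(5.000,2.779)
cell (4,7): code 1001 → (5.000,7.061)–(4.000,7.588)
cell (5,2): code 0010 → (5.000,2.779)–(5.244,3.000)
cell (5,3): code 0011 → (5.244,3.000)–(5.917,4.000)
cell (5,4): code 0111 → (5.917,4.000)–(6.000,4.579)
cell (5,5): code 1011 → (6.000,5.334)–(5.873,6.000)
cell (5,6): code 0011 → (5.873,6.000)–(5.070,7.000)
cell (5,7): code 0001 → (5.070,7.000)–(5.000,7.061)
cell (6,4): code 0010 → (6.000,4.579)–(6.100,5.000)
cell (6,5): code 0001 → (6.100,5.000)–(6.000,5.334)
total: 22 segments, chained into 1 closed loop(s), length Σ = 16.607182

segments=22 loops=1 length=16.607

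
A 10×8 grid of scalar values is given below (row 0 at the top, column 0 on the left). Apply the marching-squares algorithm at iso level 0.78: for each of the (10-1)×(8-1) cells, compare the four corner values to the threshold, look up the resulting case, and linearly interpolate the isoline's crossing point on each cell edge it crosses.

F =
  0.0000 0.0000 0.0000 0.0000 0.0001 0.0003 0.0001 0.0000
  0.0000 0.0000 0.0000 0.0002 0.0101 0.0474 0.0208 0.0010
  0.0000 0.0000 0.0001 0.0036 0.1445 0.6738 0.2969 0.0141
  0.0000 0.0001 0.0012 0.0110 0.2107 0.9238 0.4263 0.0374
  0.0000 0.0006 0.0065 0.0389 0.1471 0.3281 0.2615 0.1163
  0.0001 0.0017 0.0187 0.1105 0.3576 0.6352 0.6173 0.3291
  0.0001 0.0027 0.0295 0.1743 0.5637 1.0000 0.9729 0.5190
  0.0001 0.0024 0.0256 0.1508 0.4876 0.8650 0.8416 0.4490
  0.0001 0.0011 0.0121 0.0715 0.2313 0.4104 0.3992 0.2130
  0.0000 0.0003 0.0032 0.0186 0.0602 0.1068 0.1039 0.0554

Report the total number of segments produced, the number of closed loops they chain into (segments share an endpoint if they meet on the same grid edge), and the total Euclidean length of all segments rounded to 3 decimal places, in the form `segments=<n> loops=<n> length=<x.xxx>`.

segments=12 loops=2 length=7.999

cell (2,4): code 0100 → (2.425,5.000)–(3.000,4.798)
cell (2,5): code 1000 → (3.000,5.289)–(2.425,5.000)
cell (3,4): code 0010 → (3.000,4.798)–(3.241,5.000)
cell (3,5): code 0001 → (3.241,5.000)–(3.000,5.289)
cell (5,4): code 0100 → (5.397,5.000)–(6.000,4.496)
cell (5,5): code 1100 → (5.458,6.000)–(5.397,5.000)
cell (5,6): code 1000 → (6.000,6.425)–(5.458,6.000)
cell (6,4): code 0110 → (6.000,4.496)–(7.000,4.775)
cell (6,6): code 1001 → (7.000,6.157)–(6.000,6.425)
cell (7,4): code 0010 → (7.000,4.775)–(7.187,5.000)
cell (7,5): code 0011 → (7.187,5.000)–(7.139,6.000)
cell (7,6): code 0001 → (7.139,6.000)–(7.000,6.157)
total: 12 segments, chained into 2 closed loop(s), length Σ = 7.998589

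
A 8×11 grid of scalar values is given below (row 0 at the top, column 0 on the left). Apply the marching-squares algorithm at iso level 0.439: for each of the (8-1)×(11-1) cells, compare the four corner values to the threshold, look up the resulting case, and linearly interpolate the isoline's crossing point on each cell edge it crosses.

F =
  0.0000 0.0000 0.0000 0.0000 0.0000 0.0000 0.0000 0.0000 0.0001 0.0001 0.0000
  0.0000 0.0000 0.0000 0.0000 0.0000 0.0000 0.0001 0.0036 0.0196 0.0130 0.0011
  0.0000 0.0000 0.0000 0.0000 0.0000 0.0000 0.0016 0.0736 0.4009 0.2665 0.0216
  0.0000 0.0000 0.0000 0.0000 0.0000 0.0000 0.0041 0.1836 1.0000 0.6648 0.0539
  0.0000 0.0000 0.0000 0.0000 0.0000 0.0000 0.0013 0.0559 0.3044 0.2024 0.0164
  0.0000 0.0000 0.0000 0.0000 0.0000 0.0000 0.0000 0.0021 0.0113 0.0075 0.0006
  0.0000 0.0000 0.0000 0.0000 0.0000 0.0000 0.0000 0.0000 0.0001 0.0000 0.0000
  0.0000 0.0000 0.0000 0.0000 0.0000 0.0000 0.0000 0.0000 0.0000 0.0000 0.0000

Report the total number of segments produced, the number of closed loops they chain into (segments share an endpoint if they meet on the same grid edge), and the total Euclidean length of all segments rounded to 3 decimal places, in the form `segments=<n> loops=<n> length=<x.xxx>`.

cell (2,7): code 0100 → (2.064,8.000)–(3.000,7.313)
cell (2,8): code 1100 → (2.433,9.000)–(2.064,8.000)
cell (2,9): code 1000 → (3.000,9.370)–(2.433,9.000)
cell (3,7): code 0010 → (3.000,7.313)–(3.806,8.000)
cell (3,8): code 0011 → (3.806,8.000)–(3.488,9.000)
cell (3,9): code 0001 → (3.488,9.000)–(3.000,9.370)
total: 6 segments, chained into 1 closed loop(s), length Σ = 5.625701

segments=6 loops=1 length=5.626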